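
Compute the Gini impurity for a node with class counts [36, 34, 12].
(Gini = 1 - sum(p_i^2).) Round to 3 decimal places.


Total = 82. Proportions: 36/82, 34/82, 12/82. sum(p_i^2) = 0.3861. Gini = 1 - 0.3861 = 0.6139, which rounds to 0.614.

0.614


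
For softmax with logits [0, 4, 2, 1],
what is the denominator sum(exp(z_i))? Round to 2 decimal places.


Denom = e^0=1.0000 + e^4=54.5982 + e^2=7.3891 + e^1=2.7183. Sum = 65.7056, which rounds to 65.71.

65.71


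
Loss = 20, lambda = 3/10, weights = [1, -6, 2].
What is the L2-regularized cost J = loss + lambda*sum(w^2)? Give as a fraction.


L2 sq norm = sum(w^2) = 41. J = 20 + 3/10 * 41 = 323/10.

323/10


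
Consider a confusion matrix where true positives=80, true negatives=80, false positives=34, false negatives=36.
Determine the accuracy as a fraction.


Accuracy = (TP + TN) / (TP + TN + FP + FN) = (80 + 80) / 230 = 16/23.

16/23


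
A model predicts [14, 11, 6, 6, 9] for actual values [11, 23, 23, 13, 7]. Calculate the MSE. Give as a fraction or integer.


MSE = (1/5) * ((11-14)^2=9 + (23-11)^2=144 + (23-6)^2=289 + (13-6)^2=49 + (7-9)^2=4). Sum = 495. MSE = 99.

99


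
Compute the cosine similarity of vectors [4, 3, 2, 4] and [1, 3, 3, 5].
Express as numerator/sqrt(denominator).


dot = 39. |a|^2 = 45, |b|^2 = 44. cos = 39/sqrt(1980).

39/sqrt(1980)


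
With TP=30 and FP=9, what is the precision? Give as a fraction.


Precision = TP / (TP + FP) = 30 / 39 = 10/13.

10/13


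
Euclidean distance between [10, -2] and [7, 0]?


d = sqrt(sum of squared differences). (10-7)^2=9, (-2-0)^2=4. Sum = 13.

sqrt(13)


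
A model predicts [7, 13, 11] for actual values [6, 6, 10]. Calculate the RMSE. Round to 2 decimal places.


MSE = 17.0000. RMSE = sqrt(17.0000) = 4.12.

4.12


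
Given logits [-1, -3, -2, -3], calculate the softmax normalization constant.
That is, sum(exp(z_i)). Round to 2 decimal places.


Denom = e^-1=0.3679 + e^-3=0.0498 + e^-2=0.1353 + e^-3=0.0498. Sum = 0.6028, which rounds to 0.60.

0.60


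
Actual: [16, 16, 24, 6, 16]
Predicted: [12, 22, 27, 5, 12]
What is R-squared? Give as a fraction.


Mean(y) = 78/5. SS_res = 78. SS_tot = 816/5. R^2 = 1 - 78/(816/5) = 71/136.

71/136


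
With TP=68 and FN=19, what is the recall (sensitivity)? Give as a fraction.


Recall = TP / (TP + FN) = 68 / 87 = 68/87.

68/87


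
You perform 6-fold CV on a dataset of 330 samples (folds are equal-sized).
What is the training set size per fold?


Each validation fold has 330/6 = 55 samples. Training set = 330 - 55 = 275.

275


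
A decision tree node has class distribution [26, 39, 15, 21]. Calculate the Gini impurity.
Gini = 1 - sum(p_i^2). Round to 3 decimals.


Total = 101. Proportions: 26/101, 39/101, 15/101, 21/101. sum(p_i^2) = 0.2807. Gini = 1 - 0.2807 = 0.7193, which rounds to 0.719.

0.719


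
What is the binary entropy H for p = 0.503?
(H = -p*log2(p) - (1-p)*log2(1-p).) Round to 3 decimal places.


H = -0.503*log2(0.503) - 0.497*log2(0.497) = 1.000.

1.000


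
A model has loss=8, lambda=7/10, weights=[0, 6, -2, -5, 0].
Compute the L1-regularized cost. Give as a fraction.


L1 norm = sum(|w|) = 13. J = 8 + 7/10 * 13 = 171/10.

171/10


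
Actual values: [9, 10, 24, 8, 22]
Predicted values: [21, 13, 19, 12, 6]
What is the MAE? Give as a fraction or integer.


MAE = (1/5) * (|9-21|=12 + |10-13|=3 + |24-19|=5 + |8-12|=4 + |22-6|=16). Sum = 40. MAE = 8.

8


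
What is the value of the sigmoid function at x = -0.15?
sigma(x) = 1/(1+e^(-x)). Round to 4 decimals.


sigma(-0.15) = 1/(1+e^(0.15)) = 1/(1+1.161834) = 1/2.161834 = 0.4626.

0.4626


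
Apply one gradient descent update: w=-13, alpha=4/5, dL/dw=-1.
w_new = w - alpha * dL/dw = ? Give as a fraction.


w_new = -13 - 4/5 * -1 = -13 - -4/5 = -61/5.

-61/5


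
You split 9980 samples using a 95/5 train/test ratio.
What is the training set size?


Test set = 9980 * 5% = 499. Training set = 9980 - 499 = 9481.

9481


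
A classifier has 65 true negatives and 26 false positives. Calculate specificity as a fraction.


Specificity = TN / (TN + FP) = 65 / 91 = 5/7.

5/7


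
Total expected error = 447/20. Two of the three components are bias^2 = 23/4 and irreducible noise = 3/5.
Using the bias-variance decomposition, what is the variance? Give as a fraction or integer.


Total error = bias^2 + variance + irreducible noise. So variance = 447/20 - 23/4 - 3/5 = 16.

16


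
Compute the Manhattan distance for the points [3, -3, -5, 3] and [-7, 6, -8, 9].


d = sum of absolute differences: |3--7|=10 + |-3-6|=9 + |-5--8|=3 + |3-9|=6 = 28.

28


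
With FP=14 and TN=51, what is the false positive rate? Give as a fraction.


FPR = FP / (FP + TN) = 14 / 65 = 14/65.

14/65


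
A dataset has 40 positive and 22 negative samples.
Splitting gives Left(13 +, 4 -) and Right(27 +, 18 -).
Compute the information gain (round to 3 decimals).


H(parent) = 0.9383. H(left) = 0.7871, H(right) = 0.9710. Weighted = (17/62)*0.7871 + (45/62)*0.9710 = 0.9206. IG = 0.9383 - 0.9206 = 0.0177, which rounds to 0.018.

0.018


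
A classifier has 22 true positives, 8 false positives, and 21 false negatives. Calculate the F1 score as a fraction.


Precision = 22/30 = 11/15. Recall = 22/43 = 22/43. F1 = 2*P*R/(P+R) = 44/73.

44/73


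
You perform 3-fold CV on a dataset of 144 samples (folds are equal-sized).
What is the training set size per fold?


Each validation fold has 144/3 = 48 samples. Training set = 144 - 48 = 96.

96


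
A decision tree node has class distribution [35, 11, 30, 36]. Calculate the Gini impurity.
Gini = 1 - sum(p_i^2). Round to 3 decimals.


Total = 112. Proportions: 35/112, 11/112, 30/112, 36/112. sum(p_i^2) = 0.2824. Gini = 1 - 0.2824 = 0.7176, which rounds to 0.718.

0.718


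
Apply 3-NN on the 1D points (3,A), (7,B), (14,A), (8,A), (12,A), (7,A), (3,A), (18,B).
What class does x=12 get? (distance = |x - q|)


Distances: |3-12|=9, |7-12|=5, |14-12|=2, |8-12|=4, |12-12|=0, |7-12|=5, |3-12|=9, |18-12|=6. 3 nearest: (12,A), (14,A), (8,A). Counts: {'A': 3}. Majority class: A.

A


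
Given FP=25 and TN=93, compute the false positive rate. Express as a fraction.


FPR = FP / (FP + TN) = 25 / 118 = 25/118.

25/118


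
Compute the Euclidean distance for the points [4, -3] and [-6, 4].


d = sqrt(sum of squared differences). (4--6)^2=100, (-3-4)^2=49. Sum = 149.

sqrt(149)


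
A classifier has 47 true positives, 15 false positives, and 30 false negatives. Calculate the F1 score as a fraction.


Precision = 47/62 = 47/62. Recall = 47/77 = 47/77. F1 = 2*P*R/(P+R) = 94/139.

94/139


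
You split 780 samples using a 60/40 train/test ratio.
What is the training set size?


Test set = 780 * 40% = 312. Training set = 780 - 312 = 468.

468


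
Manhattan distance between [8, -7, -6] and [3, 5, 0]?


d = sum of absolute differences: |8-3|=5 + |-7-5|=12 + |-6-0|=6 = 23.

23


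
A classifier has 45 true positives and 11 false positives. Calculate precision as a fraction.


Precision = TP / (TP + FP) = 45 / 56 = 45/56.

45/56


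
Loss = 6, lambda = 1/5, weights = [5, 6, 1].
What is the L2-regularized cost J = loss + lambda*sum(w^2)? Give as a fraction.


L2 sq norm = sum(w^2) = 62. J = 6 + 1/5 * 62 = 92/5.

92/5


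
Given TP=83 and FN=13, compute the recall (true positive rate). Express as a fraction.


Recall = TP / (TP + FN) = 83 / 96 = 83/96.

83/96


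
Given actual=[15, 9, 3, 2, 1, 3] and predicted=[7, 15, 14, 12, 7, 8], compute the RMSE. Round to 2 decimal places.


MSE = 63.6667. RMSE = sqrt(63.6667) = 7.98.

7.98


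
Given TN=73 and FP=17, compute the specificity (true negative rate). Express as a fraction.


Specificity = TN / (TN + FP) = 73 / 90 = 73/90.

73/90


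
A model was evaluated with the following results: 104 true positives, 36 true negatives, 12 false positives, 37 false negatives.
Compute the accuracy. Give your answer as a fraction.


Accuracy = (TP + TN) / (TP + TN + FP + FN) = (104 + 36) / 189 = 20/27.

20/27


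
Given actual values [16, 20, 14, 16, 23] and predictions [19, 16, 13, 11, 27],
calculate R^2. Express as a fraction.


Mean(y) = 89/5. SS_res = 67. SS_tot = 264/5. R^2 = 1 - 67/(264/5) = -71/264.

-71/264


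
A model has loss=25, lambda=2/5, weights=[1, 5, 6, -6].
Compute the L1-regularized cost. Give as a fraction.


L1 norm = sum(|w|) = 18. J = 25 + 2/5 * 18 = 161/5.

161/5


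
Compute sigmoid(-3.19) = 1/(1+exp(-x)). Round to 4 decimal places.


sigma(-3.19) = 1/(1+e^(3.19)) = 1/(1+24.288427) = 1/25.288427 = 0.0395.

0.0395


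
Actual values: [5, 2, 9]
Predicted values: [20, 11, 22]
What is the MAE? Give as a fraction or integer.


MAE = (1/3) * (|5-20|=15 + |2-11|=9 + |9-22|=13). Sum = 37. MAE = 37/3.

37/3


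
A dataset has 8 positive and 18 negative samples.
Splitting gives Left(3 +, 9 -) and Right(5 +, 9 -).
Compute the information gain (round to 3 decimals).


H(parent) = 0.8905. H(left) = 0.8113, H(right) = 0.9403. Weighted = (12/26)*0.8113 + (14/26)*0.9403 = 0.8808. IG = 0.8905 - 0.8808 = 0.0097, which rounds to 0.010.

0.010


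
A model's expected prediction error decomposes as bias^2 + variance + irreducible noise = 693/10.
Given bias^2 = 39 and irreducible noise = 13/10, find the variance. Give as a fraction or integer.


Total error = bias^2 + variance + irreducible noise. So variance = 693/10 - 39 - 13/10 = 29.

29


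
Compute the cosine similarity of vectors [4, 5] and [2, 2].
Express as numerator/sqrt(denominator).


dot = 18. |a|^2 = 41, |b|^2 = 8. cos = 18/sqrt(328).

18/sqrt(328)


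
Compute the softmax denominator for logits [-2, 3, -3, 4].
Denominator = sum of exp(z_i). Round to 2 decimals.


Denom = e^-2=0.1353 + e^3=20.0855 + e^-3=0.0498 + e^4=54.5982. Sum = 74.8688, which rounds to 74.87.

74.87


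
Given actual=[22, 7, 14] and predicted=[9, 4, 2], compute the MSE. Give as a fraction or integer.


MSE = (1/3) * ((22-9)^2=169 + (7-4)^2=9 + (14-2)^2=144). Sum = 322. MSE = 322/3.

322/3


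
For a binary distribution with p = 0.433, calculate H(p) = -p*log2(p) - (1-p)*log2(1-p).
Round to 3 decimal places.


H = -0.433*log2(0.433) - 0.567*log2(0.567) = 0.987.

0.987


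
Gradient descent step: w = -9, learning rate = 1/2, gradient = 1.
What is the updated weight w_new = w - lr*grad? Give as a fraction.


w_new = -9 - 1/2 * 1 = -9 - 1/2 = -19/2.

-19/2


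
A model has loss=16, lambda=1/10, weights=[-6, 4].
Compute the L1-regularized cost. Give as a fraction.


L1 norm = sum(|w|) = 10. J = 16 + 1/10 * 10 = 17.

17


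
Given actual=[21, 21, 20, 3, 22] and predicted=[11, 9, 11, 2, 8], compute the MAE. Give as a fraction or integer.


MAE = (1/5) * (|21-11|=10 + |21-9|=12 + |20-11|=9 + |3-2|=1 + |22-8|=14). Sum = 46. MAE = 46/5.

46/5


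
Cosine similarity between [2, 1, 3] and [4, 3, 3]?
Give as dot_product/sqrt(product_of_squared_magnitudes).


dot = 20. |a|^2 = 14, |b|^2 = 34. cos = 20/sqrt(476).

20/sqrt(476)


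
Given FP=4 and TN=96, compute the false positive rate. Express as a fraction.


FPR = FP / (FP + TN) = 4 / 100 = 1/25.

1/25


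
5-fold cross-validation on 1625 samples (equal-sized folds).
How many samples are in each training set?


Each validation fold has 1625/5 = 325 samples. Training set = 1625 - 325 = 1300.

1300


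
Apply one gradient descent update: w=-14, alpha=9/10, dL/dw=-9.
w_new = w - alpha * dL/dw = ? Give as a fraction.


w_new = -14 - 9/10 * -9 = -14 - -81/10 = -59/10.

-59/10


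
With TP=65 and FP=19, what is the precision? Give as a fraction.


Precision = TP / (TP + FP) = 65 / 84 = 65/84.

65/84


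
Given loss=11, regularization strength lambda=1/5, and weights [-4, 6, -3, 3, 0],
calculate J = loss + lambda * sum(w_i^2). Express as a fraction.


L2 sq norm = sum(w^2) = 70. J = 11 + 1/5 * 70 = 25.

25


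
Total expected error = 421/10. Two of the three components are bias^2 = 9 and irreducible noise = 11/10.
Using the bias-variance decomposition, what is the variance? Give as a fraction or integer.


Total error = bias^2 + variance + irreducible noise. So variance = 421/10 - 9 - 11/10 = 32.

32


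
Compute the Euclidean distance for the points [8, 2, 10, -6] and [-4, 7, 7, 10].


d = sqrt(sum of squared differences). (8--4)^2=144, (2-7)^2=25, (10-7)^2=9, (-6-10)^2=256. Sum = 434.

sqrt(434)


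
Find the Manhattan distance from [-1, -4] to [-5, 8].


d = sum of absolute differences: |-1--5|=4 + |-4-8|=12 = 16.

16


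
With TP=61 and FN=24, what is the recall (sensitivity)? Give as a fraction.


Recall = TP / (TP + FN) = 61 / 85 = 61/85.

61/85


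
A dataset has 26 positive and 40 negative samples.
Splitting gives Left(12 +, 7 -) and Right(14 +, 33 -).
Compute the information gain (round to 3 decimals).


H(parent) = 0.9673. H(left) = 0.9495, H(right) = 0.8787. Weighted = (19/66)*0.9495 + (47/66)*0.8787 = 0.8991. IG = 0.9673 - 0.8991 = 0.0682, which rounds to 0.068.

0.068


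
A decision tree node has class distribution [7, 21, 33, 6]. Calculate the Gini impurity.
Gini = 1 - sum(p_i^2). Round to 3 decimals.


Total = 67. Proportions: 7/67, 21/67, 33/67, 6/67. sum(p_i^2) = 0.3598. Gini = 1 - 0.3598 = 0.6402, which rounds to 0.640.

0.640


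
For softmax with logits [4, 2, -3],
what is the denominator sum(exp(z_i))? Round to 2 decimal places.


Denom = e^4=54.5982 + e^2=7.3891 + e^-3=0.0498. Sum = 62.0371, which rounds to 62.04.

62.04


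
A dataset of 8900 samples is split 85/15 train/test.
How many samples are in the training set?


Test set = 8900 * 15% = 1335. Training set = 8900 - 1335 = 7565.

7565


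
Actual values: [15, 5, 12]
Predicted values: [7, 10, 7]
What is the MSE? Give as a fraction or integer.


MSE = (1/3) * ((15-7)^2=64 + (5-10)^2=25 + (12-7)^2=25). Sum = 114. MSE = 38.

38


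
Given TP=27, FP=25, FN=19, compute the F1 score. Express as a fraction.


Precision = 27/52 = 27/52. Recall = 27/46 = 27/46. F1 = 2*P*R/(P+R) = 27/49.

27/49


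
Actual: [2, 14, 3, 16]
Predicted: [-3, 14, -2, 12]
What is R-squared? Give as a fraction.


Mean(y) = 35/4. SS_res = 66. SS_tot = 635/4. R^2 = 1 - 66/(635/4) = 371/635.

371/635


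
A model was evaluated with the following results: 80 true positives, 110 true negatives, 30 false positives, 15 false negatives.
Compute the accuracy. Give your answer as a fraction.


Accuracy = (TP + TN) / (TP + TN + FP + FN) = (80 + 110) / 235 = 38/47.

38/47


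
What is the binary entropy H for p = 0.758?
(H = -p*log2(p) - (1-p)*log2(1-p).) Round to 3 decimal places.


H = -0.758*log2(0.758) - 0.242*log2(0.242) = 0.798.

0.798


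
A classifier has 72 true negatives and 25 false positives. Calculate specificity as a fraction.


Specificity = TN / (TN + FP) = 72 / 97 = 72/97.

72/97


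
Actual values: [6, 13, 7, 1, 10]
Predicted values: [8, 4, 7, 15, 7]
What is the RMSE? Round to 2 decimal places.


MSE = 58.0000. RMSE = sqrt(58.0000) = 7.62.

7.62


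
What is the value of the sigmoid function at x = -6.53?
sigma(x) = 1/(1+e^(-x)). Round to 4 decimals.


sigma(-6.53) = 1/(1+e^(6.53)) = 1/(1+685.398211) = 1/686.398211 = 0.0015.

0.0015


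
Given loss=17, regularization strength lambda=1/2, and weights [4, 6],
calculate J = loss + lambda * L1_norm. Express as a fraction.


L1 norm = sum(|w|) = 10. J = 17 + 1/2 * 10 = 22.

22


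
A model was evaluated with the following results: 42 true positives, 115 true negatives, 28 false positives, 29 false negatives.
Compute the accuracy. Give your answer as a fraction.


Accuracy = (TP + TN) / (TP + TN + FP + FN) = (42 + 115) / 214 = 157/214.

157/214


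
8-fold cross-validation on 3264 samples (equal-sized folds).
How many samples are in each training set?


Each validation fold has 3264/8 = 408 samples. Training set = 3264 - 408 = 2856.

2856


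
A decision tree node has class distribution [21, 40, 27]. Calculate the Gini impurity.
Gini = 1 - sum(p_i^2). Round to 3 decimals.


Total = 88. Proportions: 21/88, 40/88, 27/88. sum(p_i^2) = 0.3577. Gini = 1 - 0.3577 = 0.6423, which rounds to 0.642.

0.642


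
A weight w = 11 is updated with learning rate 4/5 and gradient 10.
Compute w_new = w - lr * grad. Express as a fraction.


w_new = 11 - 4/5 * 10 = 11 - 8 = 3.

3


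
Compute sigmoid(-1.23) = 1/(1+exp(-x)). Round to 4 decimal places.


sigma(-1.23) = 1/(1+e^(1.23)) = 1/(1+3.421230) = 1/4.421230 = 0.2262.

0.2262


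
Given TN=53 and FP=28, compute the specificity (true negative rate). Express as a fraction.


Specificity = TN / (TN + FP) = 53 / 81 = 53/81.

53/81


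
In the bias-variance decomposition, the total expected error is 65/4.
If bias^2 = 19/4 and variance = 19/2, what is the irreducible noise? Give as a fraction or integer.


Total error = bias^2 + variance + irreducible noise. So irreducible noise = 65/4 - 19/4 - 19/2 = 2.

2


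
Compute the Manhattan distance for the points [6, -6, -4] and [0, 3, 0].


d = sum of absolute differences: |6-0|=6 + |-6-3|=9 + |-4-0|=4 = 19.

19


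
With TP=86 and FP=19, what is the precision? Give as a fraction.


Precision = TP / (TP + FP) = 86 / 105 = 86/105.

86/105


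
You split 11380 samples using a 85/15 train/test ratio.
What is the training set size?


Test set = 11380 * 15% = 1707. Training set = 11380 - 1707 = 9673.

9673


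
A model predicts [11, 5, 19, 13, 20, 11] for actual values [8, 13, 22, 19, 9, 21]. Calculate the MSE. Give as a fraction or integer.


MSE = (1/6) * ((8-11)^2=9 + (13-5)^2=64 + (22-19)^2=9 + (19-13)^2=36 + (9-20)^2=121 + (21-11)^2=100). Sum = 339. MSE = 113/2.

113/2


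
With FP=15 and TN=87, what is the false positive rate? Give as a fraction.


FPR = FP / (FP + TN) = 15 / 102 = 5/34.

5/34


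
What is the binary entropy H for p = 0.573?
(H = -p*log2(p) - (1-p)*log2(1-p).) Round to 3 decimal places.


H = -0.573*log2(0.573) - 0.427*log2(0.427) = 0.985.

0.985


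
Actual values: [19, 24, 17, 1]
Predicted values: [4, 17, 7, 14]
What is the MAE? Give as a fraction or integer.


MAE = (1/4) * (|19-4|=15 + |24-17|=7 + |17-7|=10 + |1-14|=13). Sum = 45. MAE = 45/4.

45/4


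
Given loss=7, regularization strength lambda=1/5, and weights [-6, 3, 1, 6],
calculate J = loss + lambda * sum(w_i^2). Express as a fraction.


L2 sq norm = sum(w^2) = 82. J = 7 + 1/5 * 82 = 117/5.

117/5


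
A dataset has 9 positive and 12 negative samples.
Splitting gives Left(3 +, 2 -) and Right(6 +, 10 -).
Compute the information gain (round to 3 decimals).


H(parent) = 0.9852. H(left) = 0.9710, H(right) = 0.9544. Weighted = (5/21)*0.9710 + (16/21)*0.9544 = 0.9584. IG = 0.9852 - 0.9584 = 0.0268, which rounds to 0.027.

0.027


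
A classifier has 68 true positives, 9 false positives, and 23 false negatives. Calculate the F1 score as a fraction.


Precision = 68/77 = 68/77. Recall = 68/91 = 68/91. F1 = 2*P*R/(P+R) = 17/21.

17/21


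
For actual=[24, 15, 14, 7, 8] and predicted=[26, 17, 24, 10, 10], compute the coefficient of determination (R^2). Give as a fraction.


Mean(y) = 68/5. SS_res = 121. SS_tot = 926/5. R^2 = 1 - 121/(926/5) = 321/926.

321/926


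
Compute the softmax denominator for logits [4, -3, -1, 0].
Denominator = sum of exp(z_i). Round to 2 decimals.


Denom = e^4=54.5982 + e^-3=0.0498 + e^-1=0.3679 + e^0=1.0000. Sum = 56.0159, which rounds to 56.02.

56.02


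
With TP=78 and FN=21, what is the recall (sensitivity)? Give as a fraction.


Recall = TP / (TP + FN) = 78 / 99 = 26/33.

26/33


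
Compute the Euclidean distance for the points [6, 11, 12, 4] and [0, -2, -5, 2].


d = sqrt(sum of squared differences). (6-0)^2=36, (11--2)^2=169, (12--5)^2=289, (4-2)^2=4. Sum = 498.

sqrt(498)


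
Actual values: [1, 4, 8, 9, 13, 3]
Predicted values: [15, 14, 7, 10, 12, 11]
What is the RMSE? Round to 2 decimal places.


MSE = 60.5000. RMSE = sqrt(60.5000) = 7.78.

7.78


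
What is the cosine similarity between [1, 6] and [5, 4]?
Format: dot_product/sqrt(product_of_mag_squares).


dot = 29. |a|^2 = 37, |b|^2 = 41. cos = 29/sqrt(1517).

29/sqrt(1517)


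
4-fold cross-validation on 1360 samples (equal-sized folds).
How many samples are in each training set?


Each validation fold has 1360/4 = 340 samples. Training set = 1360 - 340 = 1020.

1020


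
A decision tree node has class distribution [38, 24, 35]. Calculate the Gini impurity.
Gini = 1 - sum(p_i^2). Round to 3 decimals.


Total = 97. Proportions: 38/97, 24/97, 35/97. sum(p_i^2) = 0.3449. Gini = 1 - 0.3449 = 0.6551, which rounds to 0.655.

0.655


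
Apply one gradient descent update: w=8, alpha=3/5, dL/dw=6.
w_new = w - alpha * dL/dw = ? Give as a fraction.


w_new = 8 - 3/5 * 6 = 8 - 18/5 = 22/5.

22/5


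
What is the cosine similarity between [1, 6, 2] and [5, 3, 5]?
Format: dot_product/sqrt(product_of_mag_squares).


dot = 33. |a|^2 = 41, |b|^2 = 59. cos = 33/sqrt(2419).

33/sqrt(2419)


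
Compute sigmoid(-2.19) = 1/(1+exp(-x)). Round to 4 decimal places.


sigma(-2.19) = 1/(1+e^(2.19)) = 1/(1+8.935213) = 1/9.935213 = 0.1007.

0.1007


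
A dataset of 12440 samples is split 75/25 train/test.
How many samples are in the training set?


Test set = 12440 * 25% = 3110. Training set = 12440 - 3110 = 9330.

9330


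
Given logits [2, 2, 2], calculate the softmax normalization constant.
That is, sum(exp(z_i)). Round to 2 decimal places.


Denom = e^2=7.3891 + e^2=7.3891 + e^2=7.3891. Sum = 22.1673, which rounds to 22.17.

22.17


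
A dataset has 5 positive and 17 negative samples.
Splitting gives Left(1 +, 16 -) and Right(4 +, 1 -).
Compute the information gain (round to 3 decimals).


H(parent) = 0.7732. H(left) = 0.3228, H(right) = 0.7219. Weighted = (17/22)*0.3228 + (5/22)*0.7219 = 0.4135. IG = 0.7732 - 0.4135 = 0.3597, which rounds to 0.360.

0.360


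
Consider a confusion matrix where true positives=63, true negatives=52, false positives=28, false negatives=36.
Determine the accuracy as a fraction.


Accuracy = (TP + TN) / (TP + TN + FP + FN) = (63 + 52) / 179 = 115/179.

115/179


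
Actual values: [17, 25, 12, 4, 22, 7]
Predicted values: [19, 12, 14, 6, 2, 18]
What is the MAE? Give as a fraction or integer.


MAE = (1/6) * (|17-19|=2 + |25-12|=13 + |12-14|=2 + |4-6|=2 + |22-2|=20 + |7-18|=11). Sum = 50. MAE = 25/3.

25/3


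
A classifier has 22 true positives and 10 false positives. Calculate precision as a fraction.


Precision = TP / (TP + FP) = 22 / 32 = 11/16.

11/16


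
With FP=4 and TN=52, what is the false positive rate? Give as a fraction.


FPR = FP / (FP + TN) = 4 / 56 = 1/14.

1/14


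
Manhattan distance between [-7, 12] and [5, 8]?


d = sum of absolute differences: |-7-5|=12 + |12-8|=4 = 16.

16


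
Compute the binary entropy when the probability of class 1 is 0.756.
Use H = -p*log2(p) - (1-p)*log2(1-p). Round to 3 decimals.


H = -0.756*log2(0.756) - 0.244*log2(0.244) = 0.802.

0.802


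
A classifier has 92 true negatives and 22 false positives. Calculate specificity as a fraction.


Specificity = TN / (TN + FP) = 92 / 114 = 46/57.

46/57


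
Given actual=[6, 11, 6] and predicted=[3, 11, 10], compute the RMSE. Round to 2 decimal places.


MSE = 8.3333. RMSE = sqrt(8.3333) = 2.89.

2.89


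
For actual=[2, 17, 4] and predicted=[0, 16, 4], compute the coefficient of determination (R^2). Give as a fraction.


Mean(y) = 23/3. SS_res = 5. SS_tot = 398/3. R^2 = 1 - 5/(398/3) = 383/398.

383/398


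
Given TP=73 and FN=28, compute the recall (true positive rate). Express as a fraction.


Recall = TP / (TP + FN) = 73 / 101 = 73/101.

73/101


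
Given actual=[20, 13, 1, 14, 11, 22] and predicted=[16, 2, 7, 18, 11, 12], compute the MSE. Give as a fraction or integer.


MSE = (1/6) * ((20-16)^2=16 + (13-2)^2=121 + (1-7)^2=36 + (14-18)^2=16 + (11-11)^2=0 + (22-12)^2=100). Sum = 289. MSE = 289/6.

289/6


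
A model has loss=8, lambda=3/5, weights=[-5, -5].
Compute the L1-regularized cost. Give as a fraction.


L1 norm = sum(|w|) = 10. J = 8 + 3/5 * 10 = 14.

14


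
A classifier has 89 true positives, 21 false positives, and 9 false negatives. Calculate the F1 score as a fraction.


Precision = 89/110 = 89/110. Recall = 89/98 = 89/98. F1 = 2*P*R/(P+R) = 89/104.

89/104


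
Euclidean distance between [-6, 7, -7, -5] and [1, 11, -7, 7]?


d = sqrt(sum of squared differences). (-6-1)^2=49, (7-11)^2=16, (-7--7)^2=0, (-5-7)^2=144. Sum = 209.

sqrt(209)


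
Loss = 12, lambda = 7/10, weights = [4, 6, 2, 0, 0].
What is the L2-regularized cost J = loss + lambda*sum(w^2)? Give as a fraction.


L2 sq norm = sum(w^2) = 56. J = 12 + 7/10 * 56 = 256/5.

256/5


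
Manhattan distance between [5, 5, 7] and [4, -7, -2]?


d = sum of absolute differences: |5-4|=1 + |5--7|=12 + |7--2|=9 = 22.

22


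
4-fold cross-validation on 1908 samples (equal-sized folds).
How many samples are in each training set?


Each validation fold has 1908/4 = 477 samples. Training set = 1908 - 477 = 1431.

1431


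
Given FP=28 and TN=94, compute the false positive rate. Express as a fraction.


FPR = FP / (FP + TN) = 28 / 122 = 14/61.

14/61


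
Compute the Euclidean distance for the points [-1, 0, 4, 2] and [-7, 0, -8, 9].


d = sqrt(sum of squared differences). (-1--7)^2=36, (0-0)^2=0, (4--8)^2=144, (2-9)^2=49. Sum = 229.

sqrt(229)


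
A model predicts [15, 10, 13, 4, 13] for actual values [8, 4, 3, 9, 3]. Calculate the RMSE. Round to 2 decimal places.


MSE = 62.0000. RMSE = sqrt(62.0000) = 7.87.

7.87


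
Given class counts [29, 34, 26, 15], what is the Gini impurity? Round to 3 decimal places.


Total = 104. Proportions: 29/104, 34/104, 26/104, 15/104. sum(p_i^2) = 0.2679. Gini = 1 - 0.2679 = 0.7321, which rounds to 0.732.

0.732


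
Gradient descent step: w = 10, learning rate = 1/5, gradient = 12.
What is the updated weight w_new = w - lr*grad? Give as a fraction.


w_new = 10 - 1/5 * 12 = 10 - 12/5 = 38/5.

38/5


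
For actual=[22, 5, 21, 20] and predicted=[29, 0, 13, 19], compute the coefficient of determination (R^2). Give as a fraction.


Mean(y) = 17. SS_res = 139. SS_tot = 194. R^2 = 1 - 139/(194) = 55/194.

55/194


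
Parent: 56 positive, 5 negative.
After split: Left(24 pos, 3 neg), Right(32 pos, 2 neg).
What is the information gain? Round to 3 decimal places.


H(parent) = 0.4091. H(left) = 0.5033, H(right) = 0.3228. Weighted = (27/61)*0.5033 + (34/61)*0.3228 = 0.4027. IG = 0.4091 - 0.4027 = 0.0064, which rounds to 0.006.

0.006


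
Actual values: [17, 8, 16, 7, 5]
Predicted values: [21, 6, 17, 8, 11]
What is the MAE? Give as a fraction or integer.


MAE = (1/5) * (|17-21|=4 + |8-6|=2 + |16-17|=1 + |7-8|=1 + |5-11|=6). Sum = 14. MAE = 14/5.

14/5


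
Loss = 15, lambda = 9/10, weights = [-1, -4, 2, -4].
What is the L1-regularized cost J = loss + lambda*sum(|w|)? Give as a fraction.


L1 norm = sum(|w|) = 11. J = 15 + 9/10 * 11 = 249/10.

249/10


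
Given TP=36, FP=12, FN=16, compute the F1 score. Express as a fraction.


Precision = 36/48 = 3/4. Recall = 36/52 = 9/13. F1 = 2*P*R/(P+R) = 18/25.

18/25


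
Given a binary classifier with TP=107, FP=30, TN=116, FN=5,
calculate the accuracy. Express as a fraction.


Accuracy = (TP + TN) / (TP + TN + FP + FN) = (107 + 116) / 258 = 223/258.

223/258


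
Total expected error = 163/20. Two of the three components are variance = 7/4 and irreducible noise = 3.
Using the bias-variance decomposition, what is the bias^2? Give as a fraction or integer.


Total error = bias^2 + variance + irreducible noise. So bias^2 = 163/20 - 7/4 - 3 = 17/5.

17/5


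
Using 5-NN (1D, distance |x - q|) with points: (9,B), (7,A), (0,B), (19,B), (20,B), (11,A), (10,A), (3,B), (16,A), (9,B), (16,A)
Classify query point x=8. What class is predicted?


Distances: |9-8|=1, |7-8|=1, |0-8|=8, |19-8|=11, |20-8|=12, |11-8|=3, |10-8|=2, |3-8|=5, |16-8|=8, |9-8|=1, |16-8|=8. 5 nearest: (7,A), (9,B), (9,B), (10,A), (11,A). Counts: {'A': 3, 'B': 2}. Majority class: A.

A


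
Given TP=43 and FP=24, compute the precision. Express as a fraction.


Precision = TP / (TP + FP) = 43 / 67 = 43/67.

43/67


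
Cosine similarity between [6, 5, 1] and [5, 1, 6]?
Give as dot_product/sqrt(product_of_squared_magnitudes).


dot = 41. |a|^2 = 62, |b|^2 = 62. cos = 41/sqrt(3844).

41/sqrt(3844)


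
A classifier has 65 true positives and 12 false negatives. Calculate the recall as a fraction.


Recall = TP / (TP + FN) = 65 / 77 = 65/77.

65/77


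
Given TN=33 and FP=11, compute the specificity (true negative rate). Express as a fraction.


Specificity = TN / (TN + FP) = 33 / 44 = 3/4.

3/4


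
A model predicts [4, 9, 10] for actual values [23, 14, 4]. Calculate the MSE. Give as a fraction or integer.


MSE = (1/3) * ((23-4)^2=361 + (14-9)^2=25 + (4-10)^2=36). Sum = 422. MSE = 422/3.

422/3


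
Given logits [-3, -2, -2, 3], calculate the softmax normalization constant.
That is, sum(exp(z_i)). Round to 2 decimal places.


Denom = e^-3=0.0498 + e^-2=0.1353 + e^-2=0.1353 + e^3=20.0855. Sum = 20.4059, which rounds to 20.41.

20.41


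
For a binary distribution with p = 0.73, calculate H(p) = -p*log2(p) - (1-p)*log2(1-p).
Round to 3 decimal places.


H = -0.73*log2(0.73) - 0.27*log2(0.27) = 0.841.

0.841


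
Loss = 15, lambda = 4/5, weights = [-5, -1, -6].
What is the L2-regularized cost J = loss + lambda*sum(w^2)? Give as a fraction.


L2 sq norm = sum(w^2) = 62. J = 15 + 4/5 * 62 = 323/5.

323/5


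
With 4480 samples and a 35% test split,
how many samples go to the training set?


Test set = 4480 * 35% = 1568. Training set = 4480 - 1568 = 2912.

2912


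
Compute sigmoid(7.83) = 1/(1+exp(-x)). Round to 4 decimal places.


sigma(7.83) = 1/(1+e^(-7.83)) = 1/(1+0.000398) = 1/1.000398 = 0.9996.

0.9996


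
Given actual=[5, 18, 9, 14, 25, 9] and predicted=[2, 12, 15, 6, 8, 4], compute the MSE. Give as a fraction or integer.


MSE = (1/6) * ((5-2)^2=9 + (18-12)^2=36 + (9-15)^2=36 + (14-6)^2=64 + (25-8)^2=289 + (9-4)^2=25). Sum = 459. MSE = 153/2.

153/2


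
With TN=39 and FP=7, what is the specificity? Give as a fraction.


Specificity = TN / (TN + FP) = 39 / 46 = 39/46.

39/46


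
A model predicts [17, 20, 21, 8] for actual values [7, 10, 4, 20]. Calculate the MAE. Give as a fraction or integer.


MAE = (1/4) * (|7-17|=10 + |10-20|=10 + |4-21|=17 + |20-8|=12). Sum = 49. MAE = 49/4.

49/4


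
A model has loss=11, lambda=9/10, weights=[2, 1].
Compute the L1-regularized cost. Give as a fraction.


L1 norm = sum(|w|) = 3. J = 11 + 9/10 * 3 = 137/10.

137/10


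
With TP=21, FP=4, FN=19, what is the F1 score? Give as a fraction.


Precision = 21/25 = 21/25. Recall = 21/40 = 21/40. F1 = 2*P*R/(P+R) = 42/65.

42/65


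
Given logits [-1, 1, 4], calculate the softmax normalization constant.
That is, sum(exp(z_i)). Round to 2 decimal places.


Denom = e^-1=0.3679 + e^1=2.7183 + e^4=54.5982. Sum = 57.6844, which rounds to 57.68.

57.68


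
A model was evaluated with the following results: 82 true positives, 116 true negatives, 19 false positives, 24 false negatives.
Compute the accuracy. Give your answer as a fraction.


Accuracy = (TP + TN) / (TP + TN + FP + FN) = (82 + 116) / 241 = 198/241.

198/241


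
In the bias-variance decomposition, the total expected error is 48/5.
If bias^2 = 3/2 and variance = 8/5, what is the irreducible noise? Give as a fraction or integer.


Total error = bias^2 + variance + irreducible noise. So irreducible noise = 48/5 - 3/2 - 8/5 = 13/2.

13/2


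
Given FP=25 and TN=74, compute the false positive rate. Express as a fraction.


FPR = FP / (FP + TN) = 25 / 99 = 25/99.

25/99


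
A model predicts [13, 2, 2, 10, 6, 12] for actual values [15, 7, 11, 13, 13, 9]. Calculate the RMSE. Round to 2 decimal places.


MSE = 29.5000. RMSE = sqrt(29.5000) = 5.43.

5.43


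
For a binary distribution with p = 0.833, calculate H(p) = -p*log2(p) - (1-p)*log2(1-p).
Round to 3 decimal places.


H = -0.833*log2(0.833) - 0.167*log2(0.167) = 0.651.

0.651


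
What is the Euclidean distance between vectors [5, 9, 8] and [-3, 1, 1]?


d = sqrt(sum of squared differences). (5--3)^2=64, (9-1)^2=64, (8-1)^2=49. Sum = 177.

sqrt(177)


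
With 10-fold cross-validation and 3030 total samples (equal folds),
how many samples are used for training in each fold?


Each validation fold has 3030/10 = 303 samples. Training set = 3030 - 303 = 2727.

2727


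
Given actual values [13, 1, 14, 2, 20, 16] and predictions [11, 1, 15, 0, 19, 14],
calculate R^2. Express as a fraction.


Mean(y) = 11. SS_res = 14. SS_tot = 300. R^2 = 1 - 14/(300) = 143/150.

143/150


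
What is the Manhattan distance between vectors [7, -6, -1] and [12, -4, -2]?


d = sum of absolute differences: |7-12|=5 + |-6--4|=2 + |-1--2|=1 = 8.

8


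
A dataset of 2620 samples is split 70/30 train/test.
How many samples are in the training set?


Test set = 2620 * 30% = 786. Training set = 2620 - 786 = 1834.

1834


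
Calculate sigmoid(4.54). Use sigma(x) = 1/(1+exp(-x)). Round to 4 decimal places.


sigma(4.54) = 1/(1+e^(-4.54)) = 1/(1+0.010673) = 1/1.010673 = 0.9894.

0.9894


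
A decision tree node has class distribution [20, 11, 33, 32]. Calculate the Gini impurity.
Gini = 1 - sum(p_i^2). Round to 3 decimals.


Total = 96. Proportions: 20/96, 11/96, 33/96, 32/96. sum(p_i^2) = 0.2858. Gini = 1 - 0.2858 = 0.7142, which rounds to 0.714.

0.714


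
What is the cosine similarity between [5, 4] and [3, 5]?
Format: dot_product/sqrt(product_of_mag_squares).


dot = 35. |a|^2 = 41, |b|^2 = 34. cos = 35/sqrt(1394).

35/sqrt(1394)


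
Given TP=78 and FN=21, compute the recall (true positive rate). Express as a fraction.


Recall = TP / (TP + FN) = 78 / 99 = 26/33.

26/33


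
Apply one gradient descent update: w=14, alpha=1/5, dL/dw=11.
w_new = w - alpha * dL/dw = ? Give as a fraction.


w_new = 14 - 1/5 * 11 = 14 - 11/5 = 59/5.

59/5


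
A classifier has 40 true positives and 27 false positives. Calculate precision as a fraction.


Precision = TP / (TP + FP) = 40 / 67 = 40/67.

40/67


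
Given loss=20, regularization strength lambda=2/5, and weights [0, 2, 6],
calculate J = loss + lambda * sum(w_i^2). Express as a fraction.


L2 sq norm = sum(w^2) = 40. J = 20 + 2/5 * 40 = 36.

36


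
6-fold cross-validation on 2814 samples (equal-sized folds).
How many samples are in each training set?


Each validation fold has 2814/6 = 469 samples. Training set = 2814 - 469 = 2345.

2345


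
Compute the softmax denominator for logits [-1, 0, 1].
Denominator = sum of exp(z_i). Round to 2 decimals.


Denom = e^-1=0.3679 + e^0=1.0000 + e^1=2.7183. Sum = 4.0862, which rounds to 4.09.

4.09


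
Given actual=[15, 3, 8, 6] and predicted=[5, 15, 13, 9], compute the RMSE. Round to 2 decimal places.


MSE = 69.5000. RMSE = sqrt(69.5000) = 8.34.

8.34


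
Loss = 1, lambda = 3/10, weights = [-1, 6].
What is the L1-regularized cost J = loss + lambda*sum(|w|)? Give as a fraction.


L1 norm = sum(|w|) = 7. J = 1 + 3/10 * 7 = 31/10.

31/10


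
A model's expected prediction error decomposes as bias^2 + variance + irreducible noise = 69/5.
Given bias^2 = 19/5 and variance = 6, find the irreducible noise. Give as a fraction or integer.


Total error = bias^2 + variance + irreducible noise. So irreducible noise = 69/5 - 19/5 - 6 = 4.

4


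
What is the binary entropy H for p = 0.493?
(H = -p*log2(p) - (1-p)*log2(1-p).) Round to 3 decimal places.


H = -0.493*log2(0.493) - 0.507*log2(0.507) = 1.000.

1.000


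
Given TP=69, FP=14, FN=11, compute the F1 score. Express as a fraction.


Precision = 69/83 = 69/83. Recall = 69/80 = 69/80. F1 = 2*P*R/(P+R) = 138/163.

138/163


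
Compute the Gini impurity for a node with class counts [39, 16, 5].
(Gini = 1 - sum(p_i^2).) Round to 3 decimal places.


Total = 60. Proportions: 39/60, 16/60, 5/60. sum(p_i^2) = 0.5006. Gini = 1 - 0.5006 = 0.4994, which rounds to 0.499.

0.499


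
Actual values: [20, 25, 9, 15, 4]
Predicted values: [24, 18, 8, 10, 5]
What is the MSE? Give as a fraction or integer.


MSE = (1/5) * ((20-24)^2=16 + (25-18)^2=49 + (9-8)^2=1 + (15-10)^2=25 + (4-5)^2=1). Sum = 92. MSE = 92/5.

92/5


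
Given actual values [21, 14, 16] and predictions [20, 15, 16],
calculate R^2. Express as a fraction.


Mean(y) = 17. SS_res = 2. SS_tot = 26. R^2 = 1 - 2/(26) = 12/13.

12/13


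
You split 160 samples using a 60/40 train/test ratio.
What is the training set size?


Test set = 160 * 40% = 64. Training set = 160 - 64 = 96.

96


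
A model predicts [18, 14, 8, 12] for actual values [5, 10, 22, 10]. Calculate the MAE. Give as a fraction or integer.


MAE = (1/4) * (|5-18|=13 + |10-14|=4 + |22-8|=14 + |10-12|=2). Sum = 33. MAE = 33/4.

33/4


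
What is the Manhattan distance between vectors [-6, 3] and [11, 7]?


d = sum of absolute differences: |-6-11|=17 + |3-7|=4 = 21.

21


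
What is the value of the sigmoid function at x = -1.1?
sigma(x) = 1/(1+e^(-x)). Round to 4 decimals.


sigma(-1.1) = 1/(1+e^(1.1)) = 1/(1+3.004166) = 1/4.004166 = 0.2497.

0.2497


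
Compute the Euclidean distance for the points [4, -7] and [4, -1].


d = sqrt(sum of squared differences). (4-4)^2=0, (-7--1)^2=36. Sum = 36.

6


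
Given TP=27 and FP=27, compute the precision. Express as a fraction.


Precision = TP / (TP + FP) = 27 / 54 = 1/2.

1/2


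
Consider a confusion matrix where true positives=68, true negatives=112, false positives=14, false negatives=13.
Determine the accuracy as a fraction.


Accuracy = (TP + TN) / (TP + TN + FP + FN) = (68 + 112) / 207 = 20/23.

20/23


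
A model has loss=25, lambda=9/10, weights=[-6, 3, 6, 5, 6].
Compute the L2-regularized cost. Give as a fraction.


L2 sq norm = sum(w^2) = 142. J = 25 + 9/10 * 142 = 764/5.

764/5


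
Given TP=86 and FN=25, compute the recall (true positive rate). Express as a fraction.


Recall = TP / (TP + FN) = 86 / 111 = 86/111.

86/111


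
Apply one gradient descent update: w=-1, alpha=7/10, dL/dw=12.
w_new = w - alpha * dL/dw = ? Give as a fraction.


w_new = -1 - 7/10 * 12 = -1 - 42/5 = -47/5.

-47/5


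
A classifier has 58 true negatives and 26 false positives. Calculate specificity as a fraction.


Specificity = TN / (TN + FP) = 58 / 84 = 29/42.

29/42


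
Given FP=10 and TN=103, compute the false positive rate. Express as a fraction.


FPR = FP / (FP + TN) = 10 / 113 = 10/113.

10/113


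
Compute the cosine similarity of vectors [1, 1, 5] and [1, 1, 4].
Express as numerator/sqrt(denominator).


dot = 22. |a|^2 = 27, |b|^2 = 18. cos = 22/sqrt(486).

22/sqrt(486)


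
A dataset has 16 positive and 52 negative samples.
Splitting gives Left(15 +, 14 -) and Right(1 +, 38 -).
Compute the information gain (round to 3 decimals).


H(parent) = 0.7871. H(left) = 0.9991, H(right) = 0.1720. Weighted = (29/68)*0.9991 + (39/68)*0.1720 = 0.5247. IG = 0.7871 - 0.5247 = 0.2624, which rounds to 0.262.

0.262


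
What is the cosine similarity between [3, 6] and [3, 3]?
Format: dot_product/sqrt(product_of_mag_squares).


dot = 27. |a|^2 = 45, |b|^2 = 18. cos = 27/sqrt(810).

27/sqrt(810)


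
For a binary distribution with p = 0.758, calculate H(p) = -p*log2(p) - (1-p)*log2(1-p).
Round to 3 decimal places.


H = -0.758*log2(0.758) - 0.242*log2(0.242) = 0.798.

0.798
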